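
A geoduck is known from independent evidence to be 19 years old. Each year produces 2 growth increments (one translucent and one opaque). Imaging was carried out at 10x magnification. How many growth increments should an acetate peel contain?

38 growth increments

With 2 growth increments per year, 19 years would produce 19 × 2 = 38 growth increments.
So 38 growth increments should be present.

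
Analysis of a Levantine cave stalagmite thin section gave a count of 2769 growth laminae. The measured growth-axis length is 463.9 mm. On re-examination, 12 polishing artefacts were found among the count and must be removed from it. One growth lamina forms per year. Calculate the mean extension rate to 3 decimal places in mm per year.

True growth lamina count = 2769 − 12 = 2757.
Mean rate = 463.9 mm / 2757 years ≈ 0.168 mm per year.

0.168 mm per year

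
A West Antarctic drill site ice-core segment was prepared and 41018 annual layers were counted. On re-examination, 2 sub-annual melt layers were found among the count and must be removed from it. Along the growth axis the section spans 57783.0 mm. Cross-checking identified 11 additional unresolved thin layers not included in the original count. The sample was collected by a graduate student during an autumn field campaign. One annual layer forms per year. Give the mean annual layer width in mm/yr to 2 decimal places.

After corrections the count is 41018 − 2 + 11 = 41027 annual layers.
57783.0 mm over 41027 years gives 57783.0 / 41027 ≈ 1.41 mm/yr.

1.41 mm/yr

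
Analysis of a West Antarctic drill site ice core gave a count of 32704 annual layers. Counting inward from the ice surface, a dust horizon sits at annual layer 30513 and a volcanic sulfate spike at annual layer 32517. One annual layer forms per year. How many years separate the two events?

2004 years

The two markers are separated by 32517 − 30513 = 2004 annual layers.
That is 2004 years at one annual layer per year.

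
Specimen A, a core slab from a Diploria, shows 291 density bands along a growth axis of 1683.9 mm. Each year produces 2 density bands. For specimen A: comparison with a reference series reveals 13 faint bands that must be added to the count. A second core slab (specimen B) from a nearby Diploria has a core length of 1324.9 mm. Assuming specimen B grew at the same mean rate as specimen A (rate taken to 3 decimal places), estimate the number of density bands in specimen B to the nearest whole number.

239 density bands

Specimen A: true density band count = 291 + 13 = 304.
Specimen A: 304 density bands at 2 per year is 304 / 2 = 152 years.
A: Extension rate ≈ 1683.9 / 152 = 11.078 mm/yr.
Specimen B: 1324.9 mm / 11.078 mm per year = 119.60 years; at 2 density bands per year that is 119.60 × 2 ≈ 239 density bands.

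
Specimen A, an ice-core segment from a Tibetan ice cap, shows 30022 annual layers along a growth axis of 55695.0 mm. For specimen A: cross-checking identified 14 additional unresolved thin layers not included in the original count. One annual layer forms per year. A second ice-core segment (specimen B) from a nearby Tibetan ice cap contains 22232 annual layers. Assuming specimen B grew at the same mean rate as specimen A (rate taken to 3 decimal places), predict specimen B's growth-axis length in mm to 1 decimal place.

Specimen A: correcting the raw count gives 30022 + 14 = 30036 true annual layers.
A: Mean rate = 55695.0 mm / 30036 years ≈ 1.854 mm/yr.
For B, 1.854 mm/year × 22232 years = 41218.1 mm.

41218.1 mm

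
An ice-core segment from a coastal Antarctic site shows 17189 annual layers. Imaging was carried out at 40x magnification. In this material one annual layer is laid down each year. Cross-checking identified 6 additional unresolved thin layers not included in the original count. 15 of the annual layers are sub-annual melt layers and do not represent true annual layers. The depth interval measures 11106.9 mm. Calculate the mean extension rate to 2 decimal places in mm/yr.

True annual layer count = 17189 − 15 + 6 = 17180.
Extension rate ≈ 11106.9 / 17180 = 0.65 mm/yr.

0.65 mm/yr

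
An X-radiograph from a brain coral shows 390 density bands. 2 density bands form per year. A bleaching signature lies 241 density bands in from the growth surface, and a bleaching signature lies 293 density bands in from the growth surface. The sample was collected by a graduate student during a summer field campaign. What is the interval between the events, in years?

293 − 241 = 52 density bands lie between the two events.
With 2 density bands per year, 52 / 2 = 26 years.

26 years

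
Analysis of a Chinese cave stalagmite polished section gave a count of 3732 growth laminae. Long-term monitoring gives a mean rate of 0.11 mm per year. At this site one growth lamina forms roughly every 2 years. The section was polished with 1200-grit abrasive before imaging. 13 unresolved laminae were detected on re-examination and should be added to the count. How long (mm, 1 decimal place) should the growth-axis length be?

823.9 mm

After corrections the count is 3732 + 13 = 3745 growth laminae.
At 2 years per growth lamina, 3745 × 2 = 7490 years.
Length ≈ 0.11 × 7490 = 823.9 mm.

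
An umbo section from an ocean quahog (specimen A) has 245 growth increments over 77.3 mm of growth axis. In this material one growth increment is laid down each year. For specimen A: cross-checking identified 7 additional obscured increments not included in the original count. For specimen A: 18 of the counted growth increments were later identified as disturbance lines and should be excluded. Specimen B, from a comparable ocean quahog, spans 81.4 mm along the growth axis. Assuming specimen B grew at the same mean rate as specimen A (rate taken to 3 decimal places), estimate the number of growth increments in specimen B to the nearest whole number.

247 growth increments

Specimen A: adjusted count: 245 − 18 + 7 = 234 growth increments.
A: Extension rate ≈ 77.3 / 234 = 0.330 mm/yr.
Specimen B: 81.4 mm / 0.330 mm per year = 246.67 years ≈ 247 growth increments.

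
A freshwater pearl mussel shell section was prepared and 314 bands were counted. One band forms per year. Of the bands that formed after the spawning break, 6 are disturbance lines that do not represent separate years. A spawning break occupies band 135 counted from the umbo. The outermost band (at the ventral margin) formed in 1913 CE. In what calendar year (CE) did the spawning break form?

Between band 135 and the ventral margin there are 314 − 135 = 179 bands.
Excluding 6 false bands: 179 − 6 = 173.
1913 − 173 = 1740 CE.

1740 CE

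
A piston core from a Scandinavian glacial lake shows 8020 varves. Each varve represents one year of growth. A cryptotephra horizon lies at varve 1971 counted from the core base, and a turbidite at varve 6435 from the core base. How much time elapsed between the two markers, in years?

4464 yr

6435 − 1971 = 4464 varves lie between the two events.
That is 4464 years at one varve per year.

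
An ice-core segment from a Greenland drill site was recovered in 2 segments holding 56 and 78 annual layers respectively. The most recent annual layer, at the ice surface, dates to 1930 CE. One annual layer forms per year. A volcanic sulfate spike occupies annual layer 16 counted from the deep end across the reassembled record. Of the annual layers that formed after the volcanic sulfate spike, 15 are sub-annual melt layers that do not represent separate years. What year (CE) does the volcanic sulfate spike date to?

Total annual layers = 56 + 78 = 134.
Between annual layer 16 and the ice surface there are 134 − 16 = 118 annual layers.
118 − 15 false = 103 true annual layers after the volcanic sulfate spike.
Counting back 103 years from 1930 CE places the volcanic sulfate spike in 1930 − 103 = 1827 CE.

1827 CE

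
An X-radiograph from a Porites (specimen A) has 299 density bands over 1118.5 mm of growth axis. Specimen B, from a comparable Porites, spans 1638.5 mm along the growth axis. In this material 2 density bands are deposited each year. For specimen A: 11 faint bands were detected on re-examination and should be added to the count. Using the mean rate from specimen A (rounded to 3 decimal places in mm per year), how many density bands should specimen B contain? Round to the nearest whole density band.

Specimen A: adjusted count: 299 + 11 = 310 density bands.
Specimen A: 310 density bands at 2 per year is 310 / 2 = 155 years.
A: 1118.5 mm over 155 years gives 1118.5 / 155 ≈ 7.216 mm per year.
Specimen B: 1638.5 mm / 7.216 mm per year = 227.06 years; at 2 density bands per year that is 227.06 × 2 ≈ 454 density bands.

454 density bands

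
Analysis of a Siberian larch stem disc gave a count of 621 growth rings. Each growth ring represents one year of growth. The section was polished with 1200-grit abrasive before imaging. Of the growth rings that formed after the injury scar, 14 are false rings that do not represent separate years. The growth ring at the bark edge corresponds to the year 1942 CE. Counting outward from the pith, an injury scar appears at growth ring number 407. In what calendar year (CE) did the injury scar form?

1742 CE

Between growth ring 407 and the bark edge there are 621 − 407 = 214 growth rings.
Removing the 14 false growth rings leaves 214 − 14 = 200 true growth rings beyond the injury scar.
Counting back 200 years from 1942 CE places the injury scar in 1942 − 200 = 1742 CE.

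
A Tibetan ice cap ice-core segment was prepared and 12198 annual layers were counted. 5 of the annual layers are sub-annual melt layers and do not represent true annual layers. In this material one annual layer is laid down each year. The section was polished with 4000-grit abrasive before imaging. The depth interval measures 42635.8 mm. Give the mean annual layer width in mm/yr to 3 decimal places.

Adjusted count: 12198 − 5 = 12193 annual layers.
Extension rate ≈ 42635.8 / 12193 = 3.497 mm/yr.

3.497 mm/yr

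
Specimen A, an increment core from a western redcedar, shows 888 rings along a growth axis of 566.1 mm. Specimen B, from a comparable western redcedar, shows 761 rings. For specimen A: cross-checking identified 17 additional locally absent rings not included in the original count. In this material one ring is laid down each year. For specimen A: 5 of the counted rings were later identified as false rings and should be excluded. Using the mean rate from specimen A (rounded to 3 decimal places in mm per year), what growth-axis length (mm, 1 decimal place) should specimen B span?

Specimen A: adjusted count: 888 − 5 + 17 = 900 rings.
A: 566.1 mm over 900 years gives 566.1 / 900 ≈ 0.629 mm per year.
Length of B = 0.629 × 761 = 478.7 mm.

478.7 mm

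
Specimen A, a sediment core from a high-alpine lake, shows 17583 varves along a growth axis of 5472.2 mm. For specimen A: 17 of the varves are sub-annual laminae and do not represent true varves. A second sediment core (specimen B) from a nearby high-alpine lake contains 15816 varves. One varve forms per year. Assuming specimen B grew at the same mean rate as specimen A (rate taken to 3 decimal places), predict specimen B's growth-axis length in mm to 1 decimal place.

4934.6 mm

Specimen A: after corrections the count is 17583 − 17 = 17566 varves.
A: Mean rate = 5472.2 mm / 17566 years ≈ 0.312 mm per year.
Length of B = 0.312 × 15816 = 4934.6 mm.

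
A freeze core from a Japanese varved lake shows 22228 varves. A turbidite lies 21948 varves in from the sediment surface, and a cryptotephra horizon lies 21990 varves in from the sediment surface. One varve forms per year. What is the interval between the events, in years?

42 years

Separation: 21990 − 21948 = 42 varves.
One varve per year makes the interval 42 years.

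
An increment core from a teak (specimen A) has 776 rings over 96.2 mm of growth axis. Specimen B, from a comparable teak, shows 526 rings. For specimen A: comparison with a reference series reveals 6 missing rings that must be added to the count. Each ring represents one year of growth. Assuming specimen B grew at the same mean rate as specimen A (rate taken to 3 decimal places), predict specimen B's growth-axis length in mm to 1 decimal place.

Specimen A: adjusted count: 776 + 6 = 782 rings.
A: 96.2 mm over 782 years gives 96.2 / 782 ≈ 0.123 mm/yr.
For B, 0.123 mm/year × 526 years = 64.7 mm.

64.7 mm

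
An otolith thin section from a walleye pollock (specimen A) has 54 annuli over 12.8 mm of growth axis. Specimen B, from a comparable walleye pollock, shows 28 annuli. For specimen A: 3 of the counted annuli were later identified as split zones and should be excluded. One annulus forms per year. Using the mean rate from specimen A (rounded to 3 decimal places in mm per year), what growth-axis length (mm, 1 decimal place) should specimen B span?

Specimen A: after corrections the count is 54 − 3 = 51 annuli.
A: Extension rate ≈ 12.8 / 51 = 0.251 mm/year.
B's length ≈ 0.251 × 28 = 7.0 mm.

7.0 mm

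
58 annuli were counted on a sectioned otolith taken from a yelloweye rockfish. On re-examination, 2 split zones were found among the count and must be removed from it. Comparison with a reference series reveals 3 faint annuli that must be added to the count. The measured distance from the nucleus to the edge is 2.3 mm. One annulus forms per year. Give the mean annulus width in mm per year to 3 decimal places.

0.039 mm per year

Adjusted count: 58 − 2 + 3 = 59 annuli.
Mean rate = 2.3 mm / 59 years ≈ 0.039 mm per year.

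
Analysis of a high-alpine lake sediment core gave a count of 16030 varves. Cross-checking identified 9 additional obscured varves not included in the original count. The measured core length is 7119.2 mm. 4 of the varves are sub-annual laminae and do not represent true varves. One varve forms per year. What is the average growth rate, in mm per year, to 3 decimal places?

True varve count = 16030 − 4 + 9 = 16035.
7119.2 mm over 16035 years gives 7119.2 / 16035 ≈ 0.444 mm per year.

0.444 mm per year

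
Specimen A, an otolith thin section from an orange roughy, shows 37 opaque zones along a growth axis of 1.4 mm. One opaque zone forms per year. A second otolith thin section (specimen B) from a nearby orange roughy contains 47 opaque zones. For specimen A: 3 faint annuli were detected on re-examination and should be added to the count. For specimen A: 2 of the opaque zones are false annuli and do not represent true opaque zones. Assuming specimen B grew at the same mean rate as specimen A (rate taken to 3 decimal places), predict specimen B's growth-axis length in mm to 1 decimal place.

Specimen A: true opaque zone count = 37 − 2 + 3 = 38.
A: 1.4 mm over 38 years gives 1.4 / 38 ≈ 0.037 mm per year.
For B, 0.037 mm/year × 47 years = 1.7 mm.

1.7 mm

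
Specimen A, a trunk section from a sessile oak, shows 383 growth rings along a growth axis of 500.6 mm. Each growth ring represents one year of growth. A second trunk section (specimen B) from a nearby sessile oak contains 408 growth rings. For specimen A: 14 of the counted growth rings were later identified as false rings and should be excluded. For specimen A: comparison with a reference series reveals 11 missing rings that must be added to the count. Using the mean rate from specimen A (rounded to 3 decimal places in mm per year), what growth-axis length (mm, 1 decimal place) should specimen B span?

537.3 mm

Specimen A: adjusted count: 383 − 14 + 11 = 380 growth rings.
A: 500.6 mm over 380 years gives 500.6 / 380 ≈ 1.317 mm/yr.
For B, 1.317 mm/year × 408 years = 537.3 mm.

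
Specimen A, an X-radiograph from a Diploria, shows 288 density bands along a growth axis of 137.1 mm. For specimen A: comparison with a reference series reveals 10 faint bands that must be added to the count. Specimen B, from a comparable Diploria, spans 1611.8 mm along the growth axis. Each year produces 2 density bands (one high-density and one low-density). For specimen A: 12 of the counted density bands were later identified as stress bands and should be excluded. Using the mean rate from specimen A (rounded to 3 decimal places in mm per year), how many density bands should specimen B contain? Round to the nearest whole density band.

3361 density bands

Specimen A: after corrections the count is 288 − 12 + 10 = 286 density bands.
Specimen A: with 2 density bands per year, 286 / 2 = 143 years.
A: 137.1 mm over 143 years gives 137.1 / 143 ≈ 0.959 mm/year.
For B, 1611.8 / 0.959 = 1680.71 years; at 2 density bands per year that is 1680.71 × 2 ≈ 3361 density bands.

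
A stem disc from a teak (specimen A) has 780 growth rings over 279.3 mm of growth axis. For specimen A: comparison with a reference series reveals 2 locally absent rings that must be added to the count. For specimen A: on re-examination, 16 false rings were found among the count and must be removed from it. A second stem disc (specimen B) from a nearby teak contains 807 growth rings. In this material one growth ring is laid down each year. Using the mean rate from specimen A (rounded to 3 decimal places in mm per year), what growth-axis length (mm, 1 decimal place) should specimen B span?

Specimen A: true growth ring count = 780 − 16 + 2 = 766.
A: Mean rate = 279.3 mm / 766 years ≈ 0.365 mm per year.
B's length ≈ 0.365 × 807 = 294.6 mm.

294.6 mm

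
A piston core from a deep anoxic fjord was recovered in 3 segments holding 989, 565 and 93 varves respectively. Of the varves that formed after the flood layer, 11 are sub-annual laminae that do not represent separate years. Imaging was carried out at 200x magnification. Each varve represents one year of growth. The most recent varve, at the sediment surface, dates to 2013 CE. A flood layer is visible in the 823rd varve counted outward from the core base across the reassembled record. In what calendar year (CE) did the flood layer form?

Total varves = 989 + 565 + 93 = 1647.
1647 − 823 = 824 varves lie beyond the flood layer toward the sediment surface.
Removing the 11 false varves leaves 824 − 11 = 813 true varves beyond the flood layer.
The varve at the sediment surface is 2013 CE, so the flood layer dates to 2013 − 813 = 1200 CE.

1200 CE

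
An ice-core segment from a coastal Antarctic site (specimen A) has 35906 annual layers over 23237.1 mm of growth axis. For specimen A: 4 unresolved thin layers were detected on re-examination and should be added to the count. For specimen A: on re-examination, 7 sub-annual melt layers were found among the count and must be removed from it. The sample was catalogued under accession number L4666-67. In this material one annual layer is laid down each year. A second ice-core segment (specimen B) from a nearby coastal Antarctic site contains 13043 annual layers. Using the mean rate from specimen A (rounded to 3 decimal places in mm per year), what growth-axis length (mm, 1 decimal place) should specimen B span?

Specimen A: adjusted count: 35906 − 7 + 4 = 35903 annual layers.
A: Extension rate ≈ 23237.1 / 35903 = 0.647 mm per year.
B's length ≈ 0.647 × 13043 = 8438.8 mm.

8438.8 mm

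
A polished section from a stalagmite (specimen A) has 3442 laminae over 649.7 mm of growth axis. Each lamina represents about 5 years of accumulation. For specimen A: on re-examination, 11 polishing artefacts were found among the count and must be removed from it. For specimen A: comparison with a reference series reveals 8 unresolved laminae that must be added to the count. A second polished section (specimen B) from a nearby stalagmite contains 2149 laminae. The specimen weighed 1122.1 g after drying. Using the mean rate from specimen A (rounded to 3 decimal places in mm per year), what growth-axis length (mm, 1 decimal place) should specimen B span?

408.3 mm

Specimen A: true lamina count = 3442 − 11 + 8 = 3439.
Specimen A: 3439 laminae at 5 years each span 3439 × 5 = 17195 years.
A: Extension rate ≈ 649.7 / 17195 = 0.038 mm/yr.
Specimen B: at 5 years per lamina, 2149 × 5 = 10745 years. B's length ≈ 0.038 × 10745 = 408.3 mm.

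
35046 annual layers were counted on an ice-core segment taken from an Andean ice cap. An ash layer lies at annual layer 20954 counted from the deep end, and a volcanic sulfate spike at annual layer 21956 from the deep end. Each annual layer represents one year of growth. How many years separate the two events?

1002 years

The two markers are separated by 21956 − 20954 = 1002 annual layers.
At one annual layer per year, 1002 years elapsed between them.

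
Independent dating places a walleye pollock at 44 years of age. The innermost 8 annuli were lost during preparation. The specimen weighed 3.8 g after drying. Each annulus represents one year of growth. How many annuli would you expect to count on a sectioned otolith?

36 annuli

At one annulus per year, 44 years correspond to 44 annuli.
44 − 8 missed = 36 annuli expected in the prepared section.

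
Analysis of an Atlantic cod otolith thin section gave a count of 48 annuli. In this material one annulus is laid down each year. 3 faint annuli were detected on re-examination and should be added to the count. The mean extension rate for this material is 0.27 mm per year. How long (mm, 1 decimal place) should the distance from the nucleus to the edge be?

True annulus count = 48 + 3 = 51.
Predicted length = 0.27 mm/year × 51 years = 13.8 mm.

13.8 mm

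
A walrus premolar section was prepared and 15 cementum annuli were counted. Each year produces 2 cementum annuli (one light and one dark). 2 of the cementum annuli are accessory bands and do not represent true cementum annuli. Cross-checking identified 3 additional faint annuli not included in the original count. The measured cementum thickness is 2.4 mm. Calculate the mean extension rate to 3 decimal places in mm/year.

0.300 mm/year

Correcting the raw count gives 15 − 2 + 3 = 16 true cementum annuli.
Dividing by 2 cementum annuli per year: 16 / 2 = 8 years.
Mean rate = 2.4 mm / 8 years ≈ 0.300 mm/year.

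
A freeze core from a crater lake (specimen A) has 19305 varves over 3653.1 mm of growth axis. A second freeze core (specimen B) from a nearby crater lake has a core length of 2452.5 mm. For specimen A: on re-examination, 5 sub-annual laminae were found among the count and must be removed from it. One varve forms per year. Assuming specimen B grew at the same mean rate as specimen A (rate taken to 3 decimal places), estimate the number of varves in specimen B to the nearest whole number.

Specimen A: true varve count = 19305 − 5 = 19300.
A: Extension rate ≈ 3653.1 / 19300 = 0.189 mm per year.
B spans 2452.5 / 0.189 = 12976.19 years ≈ 12976 varves.

12976 varves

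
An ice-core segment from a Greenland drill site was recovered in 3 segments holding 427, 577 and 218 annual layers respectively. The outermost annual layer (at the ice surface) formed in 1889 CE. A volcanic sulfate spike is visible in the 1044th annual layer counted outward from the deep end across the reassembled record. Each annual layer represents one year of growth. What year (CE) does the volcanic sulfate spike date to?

1711 CE

Total annual layers = 427 + 577 + 218 = 1222.
Between annual layer 1044 and the ice surface there are 1222 − 1044 = 178 annual layers.
The annual layer at the ice surface is 1889 CE, so the volcanic sulfate spike dates to 1889 − 178 = 1711 CE.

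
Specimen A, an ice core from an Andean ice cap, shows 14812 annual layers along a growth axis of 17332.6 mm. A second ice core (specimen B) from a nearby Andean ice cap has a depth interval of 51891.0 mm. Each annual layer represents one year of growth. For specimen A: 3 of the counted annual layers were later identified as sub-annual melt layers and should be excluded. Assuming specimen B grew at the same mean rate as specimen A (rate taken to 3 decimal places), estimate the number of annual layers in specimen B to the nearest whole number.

Specimen A: correcting the raw count gives 14812 − 3 = 14809 true annual layers.
A: 17332.6 mm over 14809 years gives 17332.6 / 14809 ≈ 1.170 mm per year.
For B, 51891.0 / 1.170 = 44351.28 years ≈ 44351 annual layers.

44351 annual layers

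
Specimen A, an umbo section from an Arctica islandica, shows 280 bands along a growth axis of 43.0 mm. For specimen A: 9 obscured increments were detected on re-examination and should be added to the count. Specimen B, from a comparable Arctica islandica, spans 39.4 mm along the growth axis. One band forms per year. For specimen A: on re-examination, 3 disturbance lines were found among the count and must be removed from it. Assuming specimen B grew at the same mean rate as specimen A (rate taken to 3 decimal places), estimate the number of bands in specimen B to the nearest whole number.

Specimen A: true band count = 280 − 3 + 9 = 286.
A: Mean rate = 43.0 mm / 286 years ≈ 0.150 mm/year.
Specimen B: 39.4 mm / 0.150 mm per year = 262.67 years ≈ 263 bands.

263 bands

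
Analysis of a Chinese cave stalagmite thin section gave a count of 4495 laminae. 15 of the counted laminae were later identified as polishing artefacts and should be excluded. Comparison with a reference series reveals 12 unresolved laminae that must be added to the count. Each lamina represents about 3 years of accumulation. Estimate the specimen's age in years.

True lamina count = 4495 − 15 + 12 = 4492.
At 3 years per lamina, 4492 × 3 = 13476 years.

13476 yr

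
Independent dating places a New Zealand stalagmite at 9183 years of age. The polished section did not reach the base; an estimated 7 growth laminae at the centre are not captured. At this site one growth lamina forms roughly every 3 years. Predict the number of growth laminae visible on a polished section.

At 3 years per growth lamina, 9183 / 3 = 3061 growth laminae are expected.
3061 − 7 missed = 3054 growth laminae expected in the prepared section.

3054 growth laminae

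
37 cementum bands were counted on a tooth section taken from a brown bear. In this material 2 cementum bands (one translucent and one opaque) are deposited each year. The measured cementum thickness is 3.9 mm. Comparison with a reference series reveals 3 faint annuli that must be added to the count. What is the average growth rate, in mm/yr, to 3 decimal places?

True cementum band count = 37 + 3 = 40.
40 cementum bands at 2 per year is 40 / 2 = 20 years.
Extension rate ≈ 3.9 / 20 = 0.195 mm/yr.

0.195 mm/yr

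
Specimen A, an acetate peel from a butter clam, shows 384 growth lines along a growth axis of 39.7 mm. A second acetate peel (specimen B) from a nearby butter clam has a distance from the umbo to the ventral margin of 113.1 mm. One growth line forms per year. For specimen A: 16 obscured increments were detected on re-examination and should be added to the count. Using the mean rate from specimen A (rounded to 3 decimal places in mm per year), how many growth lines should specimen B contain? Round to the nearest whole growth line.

Specimen A: correcting the raw count gives 384 + 16 = 400 true growth lines.
A: 39.7 mm over 400 years gives 39.7 / 400 ≈ 0.099 mm/yr.
For B, 113.1 / 0.099 = 1142.42 years ≈ 1142 growth lines.

1142 growth lines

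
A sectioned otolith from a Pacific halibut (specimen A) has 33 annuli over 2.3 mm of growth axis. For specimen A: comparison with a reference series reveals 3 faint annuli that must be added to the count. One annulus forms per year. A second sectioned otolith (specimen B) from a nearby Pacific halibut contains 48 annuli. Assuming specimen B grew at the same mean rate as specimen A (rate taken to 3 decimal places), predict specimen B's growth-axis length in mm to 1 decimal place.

3.1 mm

Specimen A: correcting the raw count gives 33 + 3 = 36 true annuli.
A: 2.3 mm over 36 years gives 2.3 / 36 ≈ 0.064 mm/yr.
Length of B = 0.064 × 48 = 3.1 mm.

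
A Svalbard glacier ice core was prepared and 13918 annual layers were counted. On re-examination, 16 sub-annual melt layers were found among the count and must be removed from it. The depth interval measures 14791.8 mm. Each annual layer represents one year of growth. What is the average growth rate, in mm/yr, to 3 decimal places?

Adjusted count: 13918 − 16 = 13902 annual layers.
14791.8 mm over 13902 years gives 14791.8 / 13902 ≈ 1.064 mm/yr.

1.064 mm/yr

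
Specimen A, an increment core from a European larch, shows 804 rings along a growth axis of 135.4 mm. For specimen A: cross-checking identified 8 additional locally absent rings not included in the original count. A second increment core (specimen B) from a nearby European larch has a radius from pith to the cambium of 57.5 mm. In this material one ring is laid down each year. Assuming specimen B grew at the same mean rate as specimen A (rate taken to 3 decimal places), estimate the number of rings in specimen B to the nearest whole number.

344 rings

Specimen A: adjusted count: 804 + 8 = 812 rings.
A: Mean rate = 135.4 mm / 812 years ≈ 0.167 mm/yr.
B spans 57.5 / 0.167 = 344.31 years ≈ 344 rings.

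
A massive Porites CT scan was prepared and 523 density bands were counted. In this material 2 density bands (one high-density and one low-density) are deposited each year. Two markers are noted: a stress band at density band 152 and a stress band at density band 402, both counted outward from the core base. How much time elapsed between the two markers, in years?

125 yr

The two markers are separated by 402 − 152 = 250 density bands.
Dividing by 2 density bands per year: 250 / 2 = 125 years.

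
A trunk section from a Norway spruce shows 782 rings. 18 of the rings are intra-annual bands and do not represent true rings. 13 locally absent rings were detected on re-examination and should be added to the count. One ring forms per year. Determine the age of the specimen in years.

777 yr

True ring count = 782 − 18 + 13 = 777.
With a one-to-one ring periodicity this is 777 years.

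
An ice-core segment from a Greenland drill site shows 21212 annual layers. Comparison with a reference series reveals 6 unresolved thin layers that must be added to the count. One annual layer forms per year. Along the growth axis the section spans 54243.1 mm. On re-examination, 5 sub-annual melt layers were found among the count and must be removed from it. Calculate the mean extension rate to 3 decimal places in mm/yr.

After corrections the count is 21212 − 5 + 6 = 21213 annual layers.
Extension rate ≈ 54243.1 / 21213 = 2.557 mm/yr.

2.557 mm/yr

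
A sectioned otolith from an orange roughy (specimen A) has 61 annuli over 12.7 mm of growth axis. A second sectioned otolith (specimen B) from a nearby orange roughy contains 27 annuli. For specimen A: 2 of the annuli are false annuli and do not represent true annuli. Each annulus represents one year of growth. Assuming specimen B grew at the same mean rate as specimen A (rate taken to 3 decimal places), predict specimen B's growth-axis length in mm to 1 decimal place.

Specimen A: after corrections the count is 61 − 2 = 59 annuli.
A: 12.7 mm over 59 years gives 12.7 / 59 ≈ 0.215 mm/year.
For B, 0.215 mm/year × 27 years = 5.8 mm.

5.8 mm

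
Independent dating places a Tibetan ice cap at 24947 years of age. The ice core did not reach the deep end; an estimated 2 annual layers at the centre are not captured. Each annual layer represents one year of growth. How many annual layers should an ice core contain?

24945 annual layers

Expected annual layers over 24947 years: 24947.
Less the 2 uncaptured annual layers: 24947 − 2 = 24945.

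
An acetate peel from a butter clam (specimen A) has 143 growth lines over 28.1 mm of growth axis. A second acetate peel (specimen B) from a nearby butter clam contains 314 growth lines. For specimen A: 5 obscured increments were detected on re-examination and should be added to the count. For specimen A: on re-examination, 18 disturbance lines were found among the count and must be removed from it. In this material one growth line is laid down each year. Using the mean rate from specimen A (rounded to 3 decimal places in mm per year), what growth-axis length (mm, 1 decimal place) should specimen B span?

Specimen A: true growth line count = 143 − 18 + 5 = 130.
A: Extension rate ≈ 28.1 / 130 = 0.216 mm/year.
For B, 0.216 mm/year × 314 years = 67.8 mm.

67.8 mm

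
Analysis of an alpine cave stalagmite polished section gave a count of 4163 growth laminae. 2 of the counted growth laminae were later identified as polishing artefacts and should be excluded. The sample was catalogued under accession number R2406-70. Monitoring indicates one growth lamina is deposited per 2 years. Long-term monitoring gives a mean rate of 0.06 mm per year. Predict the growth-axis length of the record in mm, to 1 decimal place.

499.3 mm

After corrections the count is 4163 − 2 = 4161 growth laminae.
At 2 years per growth lamina, 4161 × 2 = 8322 years.
Length ≈ 0.06 × 8322 = 499.3 mm.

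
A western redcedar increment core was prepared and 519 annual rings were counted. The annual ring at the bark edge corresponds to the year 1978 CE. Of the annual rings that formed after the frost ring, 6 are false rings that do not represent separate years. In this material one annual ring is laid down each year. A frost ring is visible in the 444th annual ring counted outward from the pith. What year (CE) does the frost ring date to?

1909 CE

519 − 444 = 75 annual rings lie beyond the frost ring toward the bark edge.
75 − 6 false = 69 true annual rings after the frost ring.
1978 − 69 = 1909 CE.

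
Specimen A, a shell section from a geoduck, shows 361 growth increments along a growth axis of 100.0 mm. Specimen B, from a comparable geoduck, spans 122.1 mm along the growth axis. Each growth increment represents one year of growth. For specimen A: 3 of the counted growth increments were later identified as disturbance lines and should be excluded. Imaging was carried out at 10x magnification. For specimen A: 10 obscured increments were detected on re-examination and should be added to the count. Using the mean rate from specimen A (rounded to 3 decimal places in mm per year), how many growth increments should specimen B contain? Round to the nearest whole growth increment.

Specimen A: correcting the raw count gives 361 − 3 + 10 = 368 true growth increments.
A: 100.0 mm over 368 years gives 100.0 / 368 ≈ 0.272 mm/yr.
B spans 122.1 / 0.272 = 448.90 years ≈ 449 growth increments.

449 growth increments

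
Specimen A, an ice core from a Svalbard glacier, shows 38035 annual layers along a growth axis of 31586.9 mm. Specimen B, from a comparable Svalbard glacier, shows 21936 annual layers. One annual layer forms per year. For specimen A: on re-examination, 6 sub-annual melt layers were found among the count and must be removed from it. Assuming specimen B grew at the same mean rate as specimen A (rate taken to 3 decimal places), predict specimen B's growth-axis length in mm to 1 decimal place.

18228.8 mm

Specimen A: after corrections the count is 38035 − 6 = 38029 annual layers.
A: Mean rate = 31586.9 mm / 38029 years ≈ 0.831 mm per year.
For B, 0.831 mm/year × 21936 years = 18228.8 mm.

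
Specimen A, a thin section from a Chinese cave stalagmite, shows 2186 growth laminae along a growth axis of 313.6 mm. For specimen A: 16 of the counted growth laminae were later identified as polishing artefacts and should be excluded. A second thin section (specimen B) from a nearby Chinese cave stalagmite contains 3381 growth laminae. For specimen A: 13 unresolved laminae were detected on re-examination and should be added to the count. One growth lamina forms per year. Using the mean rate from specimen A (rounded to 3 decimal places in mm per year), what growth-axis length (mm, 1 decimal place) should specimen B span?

Specimen A: true growth lamina count = 2186 − 16 + 13 = 2183.
A: 313.6 mm over 2183 years gives 313.6 / 2183 ≈ 0.144 mm/yr.
For B, 0.144 mm/year × 3381 years = 486.9 mm.

486.9 mm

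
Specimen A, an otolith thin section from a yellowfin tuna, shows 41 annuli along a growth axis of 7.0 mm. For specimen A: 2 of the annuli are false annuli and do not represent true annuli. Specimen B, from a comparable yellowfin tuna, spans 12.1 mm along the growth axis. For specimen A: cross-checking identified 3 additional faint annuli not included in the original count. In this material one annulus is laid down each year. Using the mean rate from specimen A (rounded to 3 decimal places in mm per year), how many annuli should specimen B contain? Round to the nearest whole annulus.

Specimen A: correcting the raw count gives 41 − 2 + 3 = 42 true annuli.
A: Mean rate = 7.0 mm / 42 years ≈ 0.167 mm/year.
Specimen B: 12.1 mm / 0.167 mm per year = 72.46 years ≈ 72 annuli.

72 annuli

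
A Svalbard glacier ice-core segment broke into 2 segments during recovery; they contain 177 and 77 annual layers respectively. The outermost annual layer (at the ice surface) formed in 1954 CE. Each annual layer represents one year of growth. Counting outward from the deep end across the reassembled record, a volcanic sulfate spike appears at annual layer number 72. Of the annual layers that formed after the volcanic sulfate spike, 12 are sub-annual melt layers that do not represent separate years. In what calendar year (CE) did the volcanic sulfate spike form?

Total annual layers = 177 + 77 = 254.
Between annual layer 72 and the ice surface there are 254 − 72 = 182 annual layers.
182 − 12 false = 170 true annual layers after the volcanic sulfate spike.
1954 − 170 = 1784 CE.

1784 CE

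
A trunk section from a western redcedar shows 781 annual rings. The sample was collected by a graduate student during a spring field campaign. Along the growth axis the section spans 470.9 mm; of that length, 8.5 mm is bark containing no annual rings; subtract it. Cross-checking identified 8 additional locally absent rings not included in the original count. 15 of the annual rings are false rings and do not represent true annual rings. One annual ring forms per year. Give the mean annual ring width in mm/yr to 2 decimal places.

True annual ring count = 781 − 15 + 8 = 774.
The growth record spans 470.9 − 8.5 = 462.4 mm.
Mean rate = 462.4 mm / 774 years ≈ 0.60 mm/yr.

0.60 mm/yr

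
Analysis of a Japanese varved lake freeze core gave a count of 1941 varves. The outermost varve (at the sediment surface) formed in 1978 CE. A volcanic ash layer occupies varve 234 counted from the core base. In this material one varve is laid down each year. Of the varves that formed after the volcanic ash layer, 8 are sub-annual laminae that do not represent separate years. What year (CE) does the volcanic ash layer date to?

The volcanic ash layer sits at varve 234 from the core base, so 1941 − 234 = 1707 varves formed after it.
Removing the 8 false varves leaves 1707 − 8 = 1699 true varves beyond the volcanic ash layer.
Counting back 1699 years from 1978 CE places the volcanic ash layer in 1978 − 1699 = 279 CE.

279 CE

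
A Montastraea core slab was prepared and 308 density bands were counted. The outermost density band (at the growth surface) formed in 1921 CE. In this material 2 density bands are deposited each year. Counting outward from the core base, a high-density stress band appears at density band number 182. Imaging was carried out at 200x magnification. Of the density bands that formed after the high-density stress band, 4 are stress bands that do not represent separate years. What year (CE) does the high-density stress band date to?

1860 CE

308 − 182 = 126 density bands lie beyond the high-density stress band toward the growth surface.
Removing the 4 false density bands leaves 126 − 4 = 122 true density bands beyond the high-density stress band.
122 density bands at 2 per year is 122 / 2 = 61 years.
Counting back 61 years from 1921 CE places the high-density stress band in 1921 − 61 = 1860 CE.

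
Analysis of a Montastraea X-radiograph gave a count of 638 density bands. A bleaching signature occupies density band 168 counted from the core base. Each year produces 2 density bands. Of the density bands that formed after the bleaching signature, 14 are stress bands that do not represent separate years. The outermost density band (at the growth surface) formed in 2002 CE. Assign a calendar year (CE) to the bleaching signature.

1774 CE

Between density band 168 and the growth surface there are 638 − 168 = 470 density bands.
Excluding 14 false density bands: 470 − 14 = 456.
456 density bands at 2 per year is 456 / 2 = 228 years.
Counting back 228 years from 2002 CE places the bleaching signature in 2002 − 228 = 1774 CE.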